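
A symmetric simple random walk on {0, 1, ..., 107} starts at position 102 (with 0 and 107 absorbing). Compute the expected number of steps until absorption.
E[τ | X_0 = 102] = 510

Let v_k = E[τ | X_0 = k]. Boundary: v_0 = v_107 = 0. Recurrence: v_k = 1 + (v_{k-1} + v_{k+1})/2 for 1 ≤ k ≤ 106. The particular solution to v_k − (v_{k-1} + v_{k+1})/2 = 1 is v_k = −k^2. Adding homogeneous solution A + B k and matching boundaries gives v_k = k (107 − k). Substituting k = 102: v_102 = 102 · 5 = 510.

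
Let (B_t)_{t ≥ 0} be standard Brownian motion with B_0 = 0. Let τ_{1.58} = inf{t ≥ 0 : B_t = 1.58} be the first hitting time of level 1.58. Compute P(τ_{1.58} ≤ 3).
P(τ_{1.58} ≤ 3) = 2(1 − Φ(1.58/√3)) = 2(1 − Φ(0.9122)) ≈ 0.3617

By the reflection principle for standard BM, P(τ_b ≤ t) = 2 · P(B_t ≥ b). Since B_t ~ N(0, t), P(B_t ≥ 1.58) = 1 − Φ(1.58/√t) = 1 − Φ(1.58/√3) = 1 − Φ(0.9122) ≈ 0.18083. Doubling: P(τ_{1.58} ≤ 3) ≈ 2 · 0.18083 = 0.36166 ≈ 0.3617.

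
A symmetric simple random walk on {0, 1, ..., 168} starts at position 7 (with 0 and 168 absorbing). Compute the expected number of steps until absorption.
E[τ | X_0 = 7] = 1127

Let v_k = E[τ | X_0 = k]. Boundary: v_0 = v_168 = 0. Recurrence: v_k = 1 + (v_{k-1} + v_{k+1})/2 for 1 ≤ k ≤ 167. The particular solution to v_k − (v_{k-1} + v_{k+1})/2 = 1 is v_k = −k^2. Adding homogeneous solution A + B k and matching boundaries gives v_k = k (168 − k). Substituting k = 7: v_7 = 7 · 161 = 1127.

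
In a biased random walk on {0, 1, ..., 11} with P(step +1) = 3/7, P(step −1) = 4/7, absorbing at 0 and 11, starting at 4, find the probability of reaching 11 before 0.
P(hit 11 before 0) = (1 − (4/3)^4) / (1 − (4/3)^11) = 382725/4017157

Let u_k denote P(reach 11 before 0 | start at k). Boundary: u_0 = 0, u_11 = 1. Recurrence: u_k = 3/7·u_{k+1} + 4/7·u_{k-1} for 1 ≤ k ≤ 10. Try u_k = A + B·r^k with r = q/p = (4/7)/(3/7) = 4/3. Substitution satisfies the recurrence; boundary conditions give:
  u_k = (1 − r^k) / (1 − r^N) = (1 − (4/3)^4) / (1 − (4/3)^11) = 382725/4017157.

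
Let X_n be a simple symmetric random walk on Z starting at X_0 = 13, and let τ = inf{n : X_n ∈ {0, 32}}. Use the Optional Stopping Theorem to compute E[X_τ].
E[X_τ] = 13

X_n is a martingale and τ is a bounded-mean stopping time (indeed τ is finite a.s. with bounded expectation since the walk is in a bounded region). By the OST, E[X_τ] = E[X_0] = 13. Equivalently: E[X_τ] = 32 · P(hit 32 first) + 0 · P(hit 0 first) = 32 · (13/32) = 13.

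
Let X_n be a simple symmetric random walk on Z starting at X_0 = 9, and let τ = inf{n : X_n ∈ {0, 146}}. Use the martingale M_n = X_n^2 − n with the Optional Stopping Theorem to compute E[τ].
E[τ] = 1233

M_n = X_n^2 − n is a martingale (since E[X_{n+1}^2 | F_n] = X_n^2 + 1). By OST (τ has finite mean in a bounded region), E[M_τ] = E[M_0] = X_0^2 − 0 = 9^2 = 81. Also E[M_τ] = E[X_τ^2] − E[τ]. The walk exits at 0 or 146, with P(hit 146 first) = 9/146, so E[X_τ^2] = 146^2 · 9/146 + 0 = 1314. Thus E[τ] = E[X_τ^2] − E[M_τ] = 1314 − 81 = 1233 = 9(146 − 9) = 1233.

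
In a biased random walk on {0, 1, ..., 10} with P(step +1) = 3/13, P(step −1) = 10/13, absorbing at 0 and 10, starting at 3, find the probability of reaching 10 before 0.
P(hit 10 before 0) = (1 − (10/3)^3) / (1 − (10/3)^10) = 303993/1428562993

Let u_k denote P(reach 10 before 0 | start at k). Boundary: u_0 = 0, u_10 = 1. Recurrence: u_k = 3/13·u_{k+1} + 10/13·u_{k-1} for 1 ≤ k ≤ 9. Try u_k = A + B·r^k with r = q/p = (10/13)/(3/13) = 10/3. Substitution satisfies the recurrence; boundary conditions give:
  u_k = (1 − r^k) / (1 − r^N) = (1 − (10/3)^3) / (1 − (10/3)^10) = 303993/1428562993.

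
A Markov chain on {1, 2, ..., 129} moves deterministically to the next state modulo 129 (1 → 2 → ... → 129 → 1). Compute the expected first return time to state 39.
E[T_39 | X_0 = 39] = 129

The chain cycles deterministically, so starting at state 39 it returns in exactly 129 steps. Equivalently, the stationary distribution is uniform π_j = 1/129 for every state j, so by Kac's formula E[T_39] = 1/π_39 = 129.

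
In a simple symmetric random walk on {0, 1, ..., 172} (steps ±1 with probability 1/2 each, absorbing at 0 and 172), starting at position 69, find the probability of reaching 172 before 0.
P(hit 172 before 0) = 69/172

Let u_k = P(hit 172 before 0 | start at k). Then u_0 = 0, u_172 = 1, and u_k = u_{k-1}/2 + u_{k+1}/2 for 1 ≤ k ≤ 171. This harmonic recurrence is solved by u_k = k/172, giving u_69 = 69/172.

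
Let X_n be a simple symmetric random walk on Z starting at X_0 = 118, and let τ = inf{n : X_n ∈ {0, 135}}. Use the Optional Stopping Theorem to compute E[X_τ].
E[X_τ] = 118

X_n is a martingale and τ is a bounded-mean stopping time (indeed τ is finite a.s. with bounded expectation since the walk is in a bounded region). By the OST, E[X_τ] = E[X_0] = 118. Equivalently: E[X_τ] = 135 · P(hit 135 first) + 0 · P(hit 0 first) = 135 · (118/135) = 118.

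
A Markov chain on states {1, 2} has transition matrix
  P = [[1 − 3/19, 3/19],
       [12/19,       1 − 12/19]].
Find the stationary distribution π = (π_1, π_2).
π_1 = 4/5, π_2 = 1/5

Solve πP = π with π_1 + π_2 = 1. From πP = π: π_1 · (1 − 3/19) + π_2 · 12/19 = π_1 ⇒ π_2 · 12/19 = π_1 · 3/19 ⇒ π_2/π_1 = (3/19)/(12/19) = 1/4. Together with π_1 + π_2 = 1:
  π_1 = (12/19)/(3/19 + 12/19) = (12/19)/(15/19) = 4/5,
  π_2 = (3/19)/(3/19 + 12/19) = (3/19)/(15/19) = 1/5.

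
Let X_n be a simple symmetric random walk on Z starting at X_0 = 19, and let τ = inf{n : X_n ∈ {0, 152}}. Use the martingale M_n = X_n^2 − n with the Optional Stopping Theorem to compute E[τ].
E[τ] = 2527

M_n = X_n^2 − n is a martingale (since E[X_{n+1}^2 | F_n] = X_n^2 + 1). By OST (τ has finite mean in a bounded region), E[M_τ] = E[M_0] = X_0^2 − 0 = 19^2 = 361. Also E[M_τ] = E[X_τ^2] − E[τ]. The walk exits at 0 or 152, with P(hit 152 first) = 19/152, so E[X_τ^2] = 152^2 · 19/152 + 0 = 2888. Thus E[τ] = E[X_τ^2] − E[M_τ] = 2888 − 361 = 2527 = 19(152 − 19) = 2527.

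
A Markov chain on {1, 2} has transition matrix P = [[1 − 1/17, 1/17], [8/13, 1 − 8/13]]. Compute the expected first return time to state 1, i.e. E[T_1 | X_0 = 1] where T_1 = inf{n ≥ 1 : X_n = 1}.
E[T_1 | X_0 = 1] = 1/π_1 = 149/136

For an irreducible recurrent Markov chain with stationary distribution π, E[T_i | X_0 = i] = 1/π_i (Kac's formula). Here π_1 = (8/13)/(1/17 + 8/13) = (8/13)/(149/221) = 136/149, so E[T_1 | X_0 = 1] = 1/π_1 = (1/17 + 8/13)/(8/13) = (149/221)/(8/13) = 149/136.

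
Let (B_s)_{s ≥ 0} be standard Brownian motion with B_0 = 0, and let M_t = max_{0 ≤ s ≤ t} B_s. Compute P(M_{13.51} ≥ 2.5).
P(M_{13.51} ≥ 2.5) = 2·P(B_{13.51} ≥ 2.5) = 2(1 − Φ(2.5/√13.51)) ≈ 0.4964

By the reflection principle for Brownian motion, P(M_t ≥ a) = 2 · P(B_t ≥ a) for a ≥ 0. Since B_t ~ N(0, t), P(B_t ≥ 2.5) = 1 − Φ(2.5/√t) = 1 − Φ(2.5/√13.51) = 1 − Φ(0.6802). So
  P(M_{13.51} ≥ 2.5) = 2(1 − Φ(0.6802)) ≈ 0.4964.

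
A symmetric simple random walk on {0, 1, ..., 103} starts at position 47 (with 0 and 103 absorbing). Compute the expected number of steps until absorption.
E[τ | X_0 = 47] = 2632

Let v_k = E[τ | X_0 = k]. Boundary: v_0 = v_103 = 0. Recurrence: v_k = 1 + (v_{k-1} + v_{k+1})/2 for 1 ≤ k ≤ 102. The particular solution to v_k − (v_{k-1} + v_{k+1})/2 = 1 is v_k = −k^2. Adding homogeneous solution A + B k and matching boundaries gives v_k = k (103 − k). Substituting k = 47: v_47 = 47 · 56 = 2632.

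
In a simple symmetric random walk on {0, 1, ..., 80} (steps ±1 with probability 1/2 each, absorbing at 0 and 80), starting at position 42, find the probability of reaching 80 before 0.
P(hit 80 before 0) = 42/80 = 21/40

Let u_k = P(hit 80 before 0 | start at k). Then u_0 = 0, u_80 = 1, and u_k = u_{k-1}/2 + u_{k+1}/2 for 1 ≤ k ≤ 79. This harmonic recurrence is solved by u_k = k/80, giving u_42 = 42/80 = 21/40.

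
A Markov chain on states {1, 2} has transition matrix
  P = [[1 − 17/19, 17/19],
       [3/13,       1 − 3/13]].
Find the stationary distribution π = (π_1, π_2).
π_1 = 57/278, π_2 = 221/278

Solve πP = π with π_1 + π_2 = 1. From πP = π: π_1 · (1 − 17/19) + π_2 · 3/13 = π_1 ⇒ π_2 · 3/13 = π_1 · 17/19 ⇒ π_2/π_1 = (17/19)/(3/13) = 221/57. Together with π_1 + π_2 = 1:
  π_1 = (3/13)/(17/19 + 3/13) = (3/13)/(278/247) = 57/278,
  π_2 = (17/19)/(17/19 + 3/13) = (17/19)/(278/247) = 221/278.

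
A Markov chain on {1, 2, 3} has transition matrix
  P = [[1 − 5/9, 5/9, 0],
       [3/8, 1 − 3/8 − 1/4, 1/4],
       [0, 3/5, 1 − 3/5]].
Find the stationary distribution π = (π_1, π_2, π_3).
π = (81/251, 120/251, 50/251)

This is a birth-death chain on three states, which satisfies detailed balance: π_1 · P_{12} = π_2 · P_{21} and π_2 · P_{23} = π_3 · P_{32}.
From π_1 · 5/9 = π_2 · 3/8: π_2/π_1 = (5/9)/(3/8) = 40/27.
From π_2 · 1/4 = π_3 · 3/5: π_3/π_2 = (1/4)/(3/5) = 5/12.
Take π_1 proportional to 1; then unnormalized π = (1, 40/27, 50/81). Normalize by dividing by the sum 251/81:
  π = (81/251, 120/251, 50/251).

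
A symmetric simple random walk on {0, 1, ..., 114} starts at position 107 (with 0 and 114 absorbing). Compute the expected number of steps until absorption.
E[τ | X_0 = 107] = 749

Let v_k = E[τ | X_0 = k]. Boundary: v_0 = v_114 = 0. Recurrence: v_k = 1 + (v_{k-1} + v_{k+1})/2 for 1 ≤ k ≤ 113. The particular solution to v_k − (v_{k-1} + v_{k+1})/2 = 1 is v_k = −k^2. Adding homogeneous solution A + B k and matching boundaries gives v_k = k (114 − k). Substituting k = 107: v_107 = 107 · 7 = 749.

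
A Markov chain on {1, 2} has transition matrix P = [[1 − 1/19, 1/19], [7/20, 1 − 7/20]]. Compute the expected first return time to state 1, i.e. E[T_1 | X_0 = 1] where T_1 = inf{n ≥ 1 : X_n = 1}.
E[T_1 | X_0 = 1] = 1/π_1 = 153/133

For an irreducible recurrent Markov chain with stationary distribution π, E[T_i | X_0 = i] = 1/π_i (Kac's formula). Here π_1 = (7/20)/(1/19 + 7/20) = (7/20)/(153/380) = 133/153, so E[T_1 | X_0 = 1] = 1/π_1 = (1/19 + 7/20)/(7/20) = (153/380)/(7/20) = 153/133.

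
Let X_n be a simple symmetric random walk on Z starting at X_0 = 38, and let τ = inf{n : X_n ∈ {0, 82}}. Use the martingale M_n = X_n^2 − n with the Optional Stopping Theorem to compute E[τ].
E[τ] = 1672

M_n = X_n^2 − n is a martingale (since E[X_{n+1}^2 | F_n] = X_n^2 + 1). By OST (τ has finite mean in a bounded region), E[M_τ] = E[M_0] = X_0^2 − 0 = 38^2 = 1444. Also E[M_τ] = E[X_τ^2] − E[τ]. The walk exits at 0 or 82, with P(hit 82 first) = 38/82, so E[X_τ^2] = 82^2 · 38/82 + 0 = 3116. Thus E[τ] = E[X_τ^2] − E[M_τ] = 3116 − 1444 = 1672 = 38(82 − 38) = 1672.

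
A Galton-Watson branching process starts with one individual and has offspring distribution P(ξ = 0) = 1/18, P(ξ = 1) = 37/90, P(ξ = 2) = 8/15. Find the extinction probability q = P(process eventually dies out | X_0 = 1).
q = 5/48

The pgf is f(s) = 1/18 + 37/90·s + 8/15·s². The extinction probability q is the smallest fixed point of f in [0, 1]. Setting s = f(s):
  8/15·s² + (37/90 − 1)·s + 1/18 = 0
  8/15·s² − (1/18 + 8/15)·s + 1/18 = 0
which factors as (s − 1)·(8/15·s − 1/18) = 0, giving roots s = 1 and s = (1/18)/(8/15) = 5/48.
Mean offspring μ = 37/90 + 2·8/15 = 133/90 > 1 (supercritical), so q < 1. The extinction probability is the smaller root: q = (1/18)/(8/15) = 5/48.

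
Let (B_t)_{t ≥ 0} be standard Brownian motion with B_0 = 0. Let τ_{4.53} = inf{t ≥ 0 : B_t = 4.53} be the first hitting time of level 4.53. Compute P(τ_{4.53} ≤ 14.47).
P(τ_{4.53} ≤ 14.47) = 2(1 − Φ(4.53/√14.47)) = 2(1 − Φ(1.1909)) ≈ 0.2337

By the reflection principle for standard BM, P(τ_b ≤ t) = 2 · P(B_t ≥ b). Since B_t ~ N(0, t), P(B_t ≥ 4.53) = 1 − Φ(4.53/√t) = 1 − Φ(4.53/√14.47) = 1 − Φ(1.1909) ≈ 0.11685. Doubling: P(τ_{4.53} ≤ 14.47) ≈ 2 · 0.11685 = 0.23370 ≈ 0.2337.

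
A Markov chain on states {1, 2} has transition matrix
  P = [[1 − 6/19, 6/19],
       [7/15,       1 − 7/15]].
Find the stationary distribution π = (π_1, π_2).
π_1 = 133/223, π_2 = 90/223

Solve πP = π with π_1 + π_2 = 1. From πP = π: π_1 · (1 − 6/19) + π_2 · 7/15 = π_1 ⇒ π_2 · 7/15 = π_1 · 6/19 ⇒ π_2/π_1 = (6/19)/(7/15) = 90/133. Together with π_1 + π_2 = 1:
  π_1 = (7/15)/(6/19 + 7/15) = (7/15)/(223/285) = 133/223,
  π_2 = (6/19)/(6/19 + 7/15) = (6/19)/(223/285) = 90/223.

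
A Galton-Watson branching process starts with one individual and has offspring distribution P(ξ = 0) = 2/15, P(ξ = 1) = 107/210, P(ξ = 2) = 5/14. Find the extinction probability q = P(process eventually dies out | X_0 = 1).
q = 28/75

The pgf is f(s) = 2/15 + 107/210·s + 5/14·s². The extinction probability q is the smallest fixed point of f in [0, 1]. Setting s = f(s):
  5/14·s² + (107/210 − 1)·s + 2/15 = 0
  5/14·s² − (2/15 + 5/14)·s + 2/15 = 0
which factors as (s − 1)·(5/14·s − 2/15) = 0, giving roots s = 1 and s = (2/15)/(5/14) = 28/75.
Mean offspring μ = 107/210 + 2·5/14 = 257/210 > 1 (supercritical), so q < 1. The extinction probability is the smaller root: q = (2/15)/(5/14) = 28/75.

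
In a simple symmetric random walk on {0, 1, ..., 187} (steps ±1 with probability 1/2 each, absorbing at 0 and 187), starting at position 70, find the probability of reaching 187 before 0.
P(hit 187 before 0) = 70/187

Let u_k = P(hit 187 before 0 | start at k). Then u_0 = 0, u_187 = 1, and u_k = u_{k-1}/2 + u_{k+1}/2 for 1 ≤ k ≤ 186. This harmonic recurrence is solved by u_k = k/187, giving u_70 = 70/187.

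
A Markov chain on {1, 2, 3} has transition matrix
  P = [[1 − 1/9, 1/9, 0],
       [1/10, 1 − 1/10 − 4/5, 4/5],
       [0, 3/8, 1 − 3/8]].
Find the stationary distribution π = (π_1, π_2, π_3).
π = (27/121, 30/121, 64/121)

This is a birth-death chain on three states, which satisfies detailed balance: π_1 · P_{12} = π_2 · P_{21} and π_2 · P_{23} = π_3 · P_{32}.
From π_1 · 1/9 = π_2 · 1/10: π_2/π_1 = (1/9)/(1/10) = 10/9.
From π_2 · 4/5 = π_3 · 3/8: π_3/π_2 = (4/5)/(3/8) = 32/15.
Take π_1 proportional to 1; then unnormalized π = (1, 10/9, 64/27). Normalize by dividing by the sum 121/27:
  π = (27/121, 30/121, 64/121).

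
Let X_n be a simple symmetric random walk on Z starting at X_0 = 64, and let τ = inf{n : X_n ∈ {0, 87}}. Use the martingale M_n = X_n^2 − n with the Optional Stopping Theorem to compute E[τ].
E[τ] = 1472

M_n = X_n^2 − n is a martingale (since E[X_{n+1}^2 | F_n] = X_n^2 + 1). By OST (τ has finite mean in a bounded region), E[M_τ] = E[M_0] = X_0^2 − 0 = 64^2 = 4096. Also E[M_τ] = E[X_τ^2] − E[τ]. The walk exits at 0 or 87, with P(hit 87 first) = 64/87, so E[X_τ^2] = 87^2 · 64/87 + 0 = 5568. Thus E[τ] = E[X_τ^2] − E[M_τ] = 5568 − 4096 = 1472 = 64(87 − 64) = 1472.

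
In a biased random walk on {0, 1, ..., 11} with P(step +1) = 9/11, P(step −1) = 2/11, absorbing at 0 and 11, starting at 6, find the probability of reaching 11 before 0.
P(hit 11 before 0) = (1 − (2/9)^6) / (1 − (2/9)^11) = 4482468639/4483008223

Let u_k denote P(reach 11 before 0 | start at k). Boundary: u_0 = 0, u_11 = 1. Recurrence: u_k = 9/11·u_{k+1} + 2/11·u_{k-1} for 1 ≤ k ≤ 10. Try u_k = A + B·r^k with r = q/p = (2/11)/(9/11) = 2/9. Substitution satisfies the recurrence; boundary conditions give:
  u_k = (1 − r^k) / (1 − r^N) = (1 − (2/9)^6) / (1 − (2/9)^11) = 4482468639/4483008223.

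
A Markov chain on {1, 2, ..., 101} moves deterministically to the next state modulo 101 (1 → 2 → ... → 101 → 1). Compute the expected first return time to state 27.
E[T_27 | X_0 = 27] = 101

The chain cycles deterministically, so starting at state 27 it returns in exactly 101 steps. Equivalently, the stationary distribution is uniform π_j = 1/101 for every state j, so by Kac's formula E[T_27] = 1/π_27 = 101.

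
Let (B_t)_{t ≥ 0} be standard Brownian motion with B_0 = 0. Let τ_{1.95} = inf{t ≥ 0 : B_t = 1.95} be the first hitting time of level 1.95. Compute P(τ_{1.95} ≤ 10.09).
P(τ_{1.95} ≤ 10.09) = 2(1 − Φ(1.95/√10.09)) = 2(1 − Φ(0.6139)) ≈ 0.5393

By the reflection principle for standard BM, P(τ_b ≤ t) = 2 · P(B_t ≥ b). Since B_t ~ N(0, t), P(B_t ≥ 1.95) = 1 − Φ(1.95/√t) = 1 − Φ(1.95/√10.09) = 1 − Φ(0.6139) ≈ 0.26964. Doubling: P(τ_{1.95} ≤ 10.09) ≈ 2 · 0.26964 = 0.53928 ≈ 0.5393.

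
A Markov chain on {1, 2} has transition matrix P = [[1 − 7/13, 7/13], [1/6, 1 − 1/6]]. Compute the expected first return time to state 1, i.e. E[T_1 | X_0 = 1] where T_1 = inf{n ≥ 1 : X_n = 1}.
E[T_1 | X_0 = 1] = 1/π_1 = 55/13

For an irreducible recurrent Markov chain with stationary distribution π, E[T_i | X_0 = i] = 1/π_i (Kac's formula). Here π_1 = (1/6)/(7/13 + 1/6) = (1/6)/(55/78) = 13/55, so E[T_1 | X_0 = 1] = 1/π_1 = (7/13 + 1/6)/(1/6) = (55/78)/(1/6) = 55/13.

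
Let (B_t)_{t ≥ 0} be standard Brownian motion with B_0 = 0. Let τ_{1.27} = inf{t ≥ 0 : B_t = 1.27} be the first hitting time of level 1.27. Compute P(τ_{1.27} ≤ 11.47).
P(τ_{1.27} ≤ 11.47) = 2(1 − Φ(1.27/√11.47)) = 2(1 − Φ(0.3750)) ≈ 0.7077

By the reflection principle for standard BM, P(τ_b ≤ t) = 2 · P(B_t ≥ b). Since B_t ~ N(0, t), P(B_t ≥ 1.27) = 1 − Φ(1.27/√t) = 1 − Φ(1.27/√11.47) = 1 − Φ(0.3750) ≈ 0.35383. Doubling: P(τ_{1.27} ≤ 11.47) ≈ 2 · 0.35383 = 0.70766 ≈ 0.7077.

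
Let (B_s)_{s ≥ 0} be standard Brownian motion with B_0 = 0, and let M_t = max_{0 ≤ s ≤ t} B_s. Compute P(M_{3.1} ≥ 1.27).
P(M_{3.1} ≥ 1.27) = 2·P(B_{3.1} ≥ 1.27) = 2(1 − Φ(1.27/√3.1)) ≈ 0.4707

By the reflection principle for Brownian motion, P(M_t ≥ a) = 2 · P(B_t ≥ a) for a ≥ 0. Since B_t ~ N(0, t), P(B_t ≥ 1.27) = 1 − Φ(1.27/√t) = 1 − Φ(1.27/√3.1) = 1 − Φ(0.7213). So
  P(M_{3.1} ≥ 1.27) = 2(1 − Φ(0.7213)) ≈ 0.4707.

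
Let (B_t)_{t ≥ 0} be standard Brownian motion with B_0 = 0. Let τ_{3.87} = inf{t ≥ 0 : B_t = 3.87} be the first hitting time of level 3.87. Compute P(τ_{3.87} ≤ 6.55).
P(τ_{3.87} ≤ 6.55) = 2(1 − Φ(3.87/√6.55)) = 2(1 − Φ(1.5121)) ≈ 0.1305

By the reflection principle for standard BM, P(τ_b ≤ t) = 2 · P(B_t ≥ b). Since B_t ~ N(0, t), P(B_t ≥ 3.87) = 1 − Φ(3.87/√t) = 1 − Φ(3.87/√6.55) = 1 − Φ(1.5121) ≈ 0.06525. Doubling: P(τ_{3.87} ≤ 6.55) ≈ 2 · 0.06525 = 0.13050 ≈ 0.1305.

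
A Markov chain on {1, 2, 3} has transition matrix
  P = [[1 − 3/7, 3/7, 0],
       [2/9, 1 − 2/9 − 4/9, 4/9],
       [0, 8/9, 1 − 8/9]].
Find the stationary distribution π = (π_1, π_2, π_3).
π = (28/109, 54/109, 27/109)

This is a birth-death chain on three states, which satisfies detailed balance: π_1 · P_{12} = π_2 · P_{21} and π_2 · P_{23} = π_3 · P_{32}.
From π_1 · 3/7 = π_2 · 2/9: π_2/π_1 = (3/7)/(2/9) = 27/14.
From π_2 · 4/9 = π_3 · 8/9: π_3/π_2 = (4/9)/(8/9) = 1/2.
Take π_1 proportional to 1; then unnormalized π = (1, 27/14, 27/28). Normalize by dividing by the sum 109/28:
  π = (28/109, 54/109, 27/109).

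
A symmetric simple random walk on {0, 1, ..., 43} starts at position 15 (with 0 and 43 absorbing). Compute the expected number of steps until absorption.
E[τ | X_0 = 15] = 420

Let v_k = E[τ | X_0 = k]. Boundary: v_0 = v_43 = 0. Recurrence: v_k = 1 + (v_{k-1} + v_{k+1})/2 for 1 ≤ k ≤ 42. The particular solution to v_k − (v_{k-1} + v_{k+1})/2 = 1 is v_k = −k^2. Adding homogeneous solution A + B k and matching boundaries gives v_k = k (43 − k). Substituting k = 15: v_15 = 15 · 28 = 420.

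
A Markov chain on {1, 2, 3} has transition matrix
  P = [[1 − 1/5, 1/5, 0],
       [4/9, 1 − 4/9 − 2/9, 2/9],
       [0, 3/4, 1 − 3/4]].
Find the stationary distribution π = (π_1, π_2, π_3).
π = (12/19, 27/95, 8/95)

This is a birth-death chain on three states, which satisfies detailed balance: π_1 · P_{12} = π_2 · P_{21} and π_2 · P_{23} = π_3 · P_{32}.
From π_1 · 1/5 = π_2 · 4/9: π_2/π_1 = (1/5)/(4/9) = 9/20.
From π_2 · 2/9 = π_3 · 3/4: π_3/π_2 = (2/9)/(3/4) = 8/27.
Take π_1 proportional to 1; then unnormalized π = (1, 9/20, 2/15). Normalize by dividing by the sum 19/12:
  π = (12/19, 27/95, 8/95).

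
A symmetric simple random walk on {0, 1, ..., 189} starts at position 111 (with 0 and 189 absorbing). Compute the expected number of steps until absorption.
E[τ | X_0 = 111] = 8658

Let v_k = E[τ | X_0 = k]. Boundary: v_0 = v_189 = 0. Recurrence: v_k = 1 + (v_{k-1} + v_{k+1})/2 for 1 ≤ k ≤ 188. The particular solution to v_k − (v_{k-1} + v_{k+1})/2 = 1 is v_k = −k^2. Adding homogeneous solution A + B k and matching boundaries gives v_k = k (189 − k). Substituting k = 111: v_111 = 111 · 78 = 8658.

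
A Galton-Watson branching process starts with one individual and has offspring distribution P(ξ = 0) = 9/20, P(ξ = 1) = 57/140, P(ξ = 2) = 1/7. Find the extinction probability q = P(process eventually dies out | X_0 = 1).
q = 1

Mean offspring μ = 0·9/20 + 1·57/140 + 2·1/7 = 97/140 ≤ 1. For μ ≤ 1 with offspring not concentrated at 1, the Galton-Watson process goes extinct almost surely, so q = 1.
(Algebraic check: The pgf is f(s) = 9/20 + 57/140·s + 1/7·s². The extinction probability q is the smallest fixed point of f in [0, 1]. Setting s = f(s):
  1/7·s² + (57/140 − 1)·s + 9/20 = 0
  1/7·s² − (9/20 + 1/7)·s + 9/20 = 0
which factors as (s − 1)·(1/7·s − 9/20) = 0, giving roots s = 1 and s = (9/20)/(1/7) = 63/20. Since 63/20 ≥ 1, the smallest root in [0, 1] is s = 1.)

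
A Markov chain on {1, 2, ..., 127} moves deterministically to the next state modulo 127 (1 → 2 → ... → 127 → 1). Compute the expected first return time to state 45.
E[T_45 | X_0 = 45] = 127

The chain cycles deterministically, so starting at state 45 it returns in exactly 127 steps. Equivalently, the stationary distribution is uniform π_j = 1/127 for every state j, so by Kac's formula E[T_45] = 1/π_45 = 127.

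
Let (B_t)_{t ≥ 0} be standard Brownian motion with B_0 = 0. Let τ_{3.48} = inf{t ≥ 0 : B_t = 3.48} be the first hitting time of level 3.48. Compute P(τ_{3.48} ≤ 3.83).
P(τ_{3.48} ≤ 3.83) = 2(1 − Φ(3.48/√3.83)) = 2(1 − Φ(1.7782)) ≈ 0.0754

By the reflection principle for standard BM, P(τ_b ≤ t) = 2 · P(B_t ≥ b). Since B_t ~ N(0, t), P(B_t ≥ 3.48) = 1 − Φ(3.48/√t) = 1 − Φ(3.48/√3.83) = 1 − Φ(1.7782) ≈ 0.03769. Doubling: P(τ_{3.48} ≤ 3.83) ≈ 2 · 0.03769 = 0.07538 ≈ 0.0754.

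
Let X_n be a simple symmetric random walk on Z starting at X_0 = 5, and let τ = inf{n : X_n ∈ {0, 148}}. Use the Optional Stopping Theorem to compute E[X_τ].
E[X_τ] = 5

X_n is a martingale and τ is a bounded-mean stopping time (indeed τ is finite a.s. with bounded expectation since the walk is in a bounded region). By the OST, E[X_τ] = E[X_0] = 5. Equivalently: E[X_τ] = 148 · P(hit 148 first) + 0 · P(hit 0 first) = 148 · (5/148) = 5.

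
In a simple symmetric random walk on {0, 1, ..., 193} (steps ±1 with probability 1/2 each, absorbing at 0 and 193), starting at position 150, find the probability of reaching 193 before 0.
P(hit 193 before 0) = 150/193

Let u_k = P(hit 193 before 0 | start at k). Then u_0 = 0, u_193 = 1, and u_k = u_{k-1}/2 + u_{k+1}/2 for 1 ≤ k ≤ 192. This harmonic recurrence is solved by u_k = k/193, giving u_150 = 150/193.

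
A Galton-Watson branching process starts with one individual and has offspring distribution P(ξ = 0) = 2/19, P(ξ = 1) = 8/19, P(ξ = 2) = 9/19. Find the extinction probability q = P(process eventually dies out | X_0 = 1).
q = 2/9

The pgf is f(s) = 2/19 + 8/19·s + 9/19·s². The extinction probability q is the smallest fixed point of f in [0, 1]. Setting s = f(s):
  9/19·s² + (8/19 − 1)·s + 2/19 = 0
  9/19·s² − (2/19 + 9/19)·s + 2/19 = 0
which factors as (s − 1)·(9/19·s − 2/19) = 0, giving roots s = 1 and s = (2/19)/(9/19) = 2/9.
Mean offspring μ = 8/19 + 2·9/19 = 26/19 > 1 (supercritical), so q < 1. The extinction probability is the smaller root: q = (2/19)/(9/19) = 2/9.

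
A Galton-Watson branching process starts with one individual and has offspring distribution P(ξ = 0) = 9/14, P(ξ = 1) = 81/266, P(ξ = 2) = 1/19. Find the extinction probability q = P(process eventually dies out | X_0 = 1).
q = 1

Mean offspring μ = 0·9/14 + 1·81/266 + 2·1/19 = 109/266 ≤ 1. For μ ≤ 1 with offspring not concentrated at 1, the Galton-Watson process goes extinct almost surely, so q = 1.
(Algebraic check: The pgf is f(s) = 9/14 + 81/266·s + 1/19·s². The extinction probability q is the smallest fixed point of f in [0, 1]. Setting s = f(s):
  1/19·s² + (81/266 − 1)·s + 9/14 = 0
  1/19·s² − (9/14 + 1/19)·s + 9/14 = 0
which factors as (s − 1)·(1/19·s − 9/14) = 0, giving roots s = 1 and s = (9/14)/(1/19) = 171/14. Since 171/14 ≥ 1, the smallest root in [0, 1] is s = 1.)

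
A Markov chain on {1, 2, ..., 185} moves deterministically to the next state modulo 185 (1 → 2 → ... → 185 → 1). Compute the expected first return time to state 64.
E[T_64 | X_0 = 64] = 185

The chain cycles deterministically, so starting at state 64 it returns in exactly 185 steps. Equivalently, the stationary distribution is uniform π_j = 1/185 for every state j, so by Kac's formula E[T_64] = 1/π_64 = 185.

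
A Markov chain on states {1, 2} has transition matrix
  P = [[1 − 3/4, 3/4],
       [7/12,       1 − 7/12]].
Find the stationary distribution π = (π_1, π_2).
π_1 = 7/16, π_2 = 9/16

Solve πP = π with π_1 + π_2 = 1. From πP = π: π_1 · (1 − 3/4) + π_2 · 7/12 = π_1 ⇒ π_2 · 7/12 = π_1 · 3/4 ⇒ π_2/π_1 = (3/4)/(7/12) = 9/7. Together with π_1 + π_2 = 1:
  π_1 = (7/12)/(3/4 + 7/12) = (7/12)/(4/3) = 7/16,
  π_2 = (3/4)/(3/4 + 7/12) = (3/4)/(4/3) = 9/16.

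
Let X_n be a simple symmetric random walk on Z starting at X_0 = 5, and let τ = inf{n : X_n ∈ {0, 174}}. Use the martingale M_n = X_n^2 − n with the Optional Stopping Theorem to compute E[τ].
E[τ] = 845

M_n = X_n^2 − n is a martingale (since E[X_{n+1}^2 | F_n] = X_n^2 + 1). By OST (τ has finite mean in a bounded region), E[M_τ] = E[M_0] = X_0^2 − 0 = 5^2 = 25. Also E[M_τ] = E[X_τ^2] − E[τ]. The walk exits at 0 or 174, with P(hit 174 first) = 5/174, so E[X_τ^2] = 174^2 · 5/174 + 0 = 870. Thus E[τ] = E[X_τ^2] − E[M_τ] = 870 − 25 = 845 = 5(174 − 5) = 845.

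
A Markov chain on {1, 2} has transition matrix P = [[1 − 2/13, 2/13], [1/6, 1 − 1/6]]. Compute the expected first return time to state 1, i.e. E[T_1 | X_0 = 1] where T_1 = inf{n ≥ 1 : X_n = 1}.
E[T_1 | X_0 = 1] = 1/π_1 = 25/13

For an irreducible recurrent Markov chain with stationary distribution π, E[T_i | X_0 = i] = 1/π_i (Kac's formula). Here π_1 = (1/6)/(2/13 + 1/6) = (1/6)/(25/78) = 13/25, so E[T_1 | X_0 = 1] = 1/π_1 = (2/13 + 1/6)/(1/6) = (25/78)/(1/6) = 25/13.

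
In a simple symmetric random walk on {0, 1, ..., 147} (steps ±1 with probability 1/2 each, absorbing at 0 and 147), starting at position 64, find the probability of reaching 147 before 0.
P(hit 147 before 0) = 64/147

Let u_k = P(hit 147 before 0 | start at k). Then u_0 = 0, u_147 = 1, and u_k = u_{k-1}/2 + u_{k+1}/2 for 1 ≤ k ≤ 146. This harmonic recurrence is solved by u_k = k/147, giving u_64 = 64/147.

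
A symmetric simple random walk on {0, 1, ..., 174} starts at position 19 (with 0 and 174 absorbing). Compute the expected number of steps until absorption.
E[τ | X_0 = 19] = 2945

Let v_k = E[τ | X_0 = k]. Boundary: v_0 = v_174 = 0. Recurrence: v_k = 1 + (v_{k-1} + v_{k+1})/2 for 1 ≤ k ≤ 173. The particular solution to v_k − (v_{k-1} + v_{k+1})/2 = 1 is v_k = −k^2. Adding homogeneous solution A + B k and matching boundaries gives v_k = k (174 − k). Substituting k = 19: v_19 = 19 · 155 = 2945.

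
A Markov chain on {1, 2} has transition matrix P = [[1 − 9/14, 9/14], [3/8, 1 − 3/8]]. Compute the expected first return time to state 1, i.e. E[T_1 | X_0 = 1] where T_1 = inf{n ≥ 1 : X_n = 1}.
E[T_1 | X_0 = 1] = 1/π_1 = 19/7

For an irreducible recurrent Markov chain with stationary distribution π, E[T_i | X_0 = i] = 1/π_i (Kac's formula). Here π_1 = (3/8)/(9/14 + 3/8) = (3/8)/(57/56) = 7/19, so E[T_1 | X_0 = 1] = 1/π_1 = (9/14 + 3/8)/(3/8) = (57/56)/(3/8) = 19/7.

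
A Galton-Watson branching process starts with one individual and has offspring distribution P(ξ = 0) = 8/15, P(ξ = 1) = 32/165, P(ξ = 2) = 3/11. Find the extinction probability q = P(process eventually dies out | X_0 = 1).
q = 1

Mean offspring μ = 0·8/15 + 1·32/165 + 2·3/11 = 122/165 ≤ 1. For μ ≤ 1 with offspring not concentrated at 1, the Galton-Watson process goes extinct almost surely, so q = 1.
(Algebraic check: The pgf is f(s) = 8/15 + 32/165·s + 3/11·s². The extinction probability q is the smallest fixed point of f in [0, 1]. Setting s = f(s):
  3/11·s² + (32/165 − 1)·s + 8/15 = 0
  3/11·s² − (8/15 + 3/11)·s + 8/15 = 0
which factors as (s − 1)·(3/11·s − 8/15) = 0, giving roots s = 1 and s = (8/15)/(3/11) = 88/45. Since 88/45 ≥ 1, the smallest root in [0, 1] is s = 1.)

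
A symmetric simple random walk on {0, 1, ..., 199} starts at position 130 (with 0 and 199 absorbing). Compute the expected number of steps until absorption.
E[τ | X_0 = 130] = 8970

Let v_k = E[τ | X_0 = k]. Boundary: v_0 = v_199 = 0. Recurrence: v_k = 1 + (v_{k-1} + v_{k+1})/2 for 1 ≤ k ≤ 198. The particular solution to v_k − (v_{k-1} + v_{k+1})/2 = 1 is v_k = −k^2. Adding homogeneous solution A + B k and matching boundaries gives v_k = k (199 − k). Substituting k = 130: v_130 = 130 · 69 = 8970.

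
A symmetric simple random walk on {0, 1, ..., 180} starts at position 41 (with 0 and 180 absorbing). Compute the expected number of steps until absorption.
E[τ | X_0 = 41] = 5699

Let v_k = E[τ | X_0 = k]. Boundary: v_0 = v_180 = 0. Recurrence: v_k = 1 + (v_{k-1} + v_{k+1})/2 for 1 ≤ k ≤ 179. The particular solution to v_k − (v_{k-1} + v_{k+1})/2 = 1 is v_k = −k^2. Adding homogeneous solution A + B k and matching boundaries gives v_k = k (180 − k). Substituting k = 41: v_41 = 41 · 139 = 5699.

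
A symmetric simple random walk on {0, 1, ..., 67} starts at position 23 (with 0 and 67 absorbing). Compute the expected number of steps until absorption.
E[τ | X_0 = 23] = 1012

Let v_k = E[τ | X_0 = k]. Boundary: v_0 = v_67 = 0. Recurrence: v_k = 1 + (v_{k-1} + v_{k+1})/2 for 1 ≤ k ≤ 66. The particular solution to v_k − (v_{k-1} + v_{k+1})/2 = 1 is v_k = −k^2. Adding homogeneous solution A + B k and matching boundaries gives v_k = k (67 − k). Substituting k = 23: v_23 = 23 · 44 = 1012.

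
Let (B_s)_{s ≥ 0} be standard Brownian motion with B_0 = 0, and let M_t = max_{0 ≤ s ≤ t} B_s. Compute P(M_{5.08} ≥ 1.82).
P(M_{5.08} ≥ 1.82) = 2·P(B_{5.08} ≥ 1.82) = 2(1 − Φ(1.82/√5.08)) ≈ 0.4194

By the reflection principle for Brownian motion, P(M_t ≥ a) = 2 · P(B_t ≥ a) for a ≥ 0. Since B_t ~ N(0, t), P(B_t ≥ 1.82) = 1 − Φ(1.82/√t) = 1 − Φ(1.82/√5.08) = 1 − Φ(0.8075). So
  P(M_{5.08} ≥ 1.82) = 2(1 − Φ(0.8075)) ≈ 0.4194.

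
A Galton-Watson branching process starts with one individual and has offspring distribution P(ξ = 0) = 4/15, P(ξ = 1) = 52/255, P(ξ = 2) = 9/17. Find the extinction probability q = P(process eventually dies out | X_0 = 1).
q = 68/135

The pgf is f(s) = 4/15 + 52/255·s + 9/17·s². The extinction probability q is the smallest fixed point of f in [0, 1]. Setting s = f(s):
  9/17·s² + (52/255 − 1)·s + 4/15 = 0
  9/17·s² − (4/15 + 9/17)·s + 4/15 = 0
which factors as (s − 1)·(9/17·s − 4/15) = 0, giving roots s = 1 and s = (4/15)/(9/17) = 68/135.
Mean offspring μ = 52/255 + 2·9/17 = 322/255 > 1 (supercritical), so q < 1. The extinction probability is the smaller root: q = (4/15)/(9/17) = 68/135.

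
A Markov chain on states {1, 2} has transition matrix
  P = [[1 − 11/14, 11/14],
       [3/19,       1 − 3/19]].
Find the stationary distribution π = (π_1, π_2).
π_1 = 42/251, π_2 = 209/251

Solve πP = π with π_1 + π_2 = 1. From πP = π: π_1 · (1 − 11/14) + π_2 · 3/19 = π_1 ⇒ π_2 · 3/19 = π_1 · 11/14 ⇒ π_2/π_1 = (11/14)/(3/19) = 209/42. Together with π_1 + π_2 = 1:
  π_1 = (3/19)/(11/14 + 3/19) = (3/19)/(251/266) = 42/251,
  π_2 = (11/14)/(11/14 + 3/19) = (11/14)/(251/266) = 209/251.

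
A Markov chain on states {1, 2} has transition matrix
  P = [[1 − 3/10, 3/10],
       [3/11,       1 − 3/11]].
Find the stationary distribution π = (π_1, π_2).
π_1 = 10/21, π_2 = 11/21

Solve πP = π with π_1 + π_2 = 1. From πP = π: π_1 · (1 − 3/10) + π_2 · 3/11 = π_1 ⇒ π_2 · 3/11 = π_1 · 3/10 ⇒ π_2/π_1 = (3/10)/(3/11) = 11/10. Together with π_1 + π_2 = 1:
  π_1 = (3/11)/(3/10 + 3/11) = (3/11)/(63/110) = 10/21,
  π_2 = (3/10)/(3/10 + 3/11) = (3/10)/(63/110) = 11/21.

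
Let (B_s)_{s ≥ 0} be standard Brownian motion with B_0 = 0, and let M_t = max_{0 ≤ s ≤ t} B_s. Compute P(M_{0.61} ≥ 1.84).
P(M_{0.61} ≥ 1.84) = 2·P(B_{0.61} ≥ 1.84) = 2(1 − Φ(1.84/√0.61)) ≈ 0.0185

By the reflection principle for Brownian motion, P(M_t ≥ a) = 2 · P(B_t ≥ a) for a ≥ 0. Since B_t ~ N(0, t), P(B_t ≥ 1.84) = 1 − Φ(1.84/√t) = 1 − Φ(1.84/√0.61) = 1 − Φ(2.3559). So
  P(M_{0.61} ≥ 1.84) = 2(1 − Φ(2.3559)) ≈ 0.0185.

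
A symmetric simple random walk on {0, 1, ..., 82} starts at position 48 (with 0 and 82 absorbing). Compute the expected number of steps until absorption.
E[τ | X_0 = 48] = 1632

Let v_k = E[τ | X_0 = k]. Boundary: v_0 = v_82 = 0. Recurrence: v_k = 1 + (v_{k-1} + v_{k+1})/2 for 1 ≤ k ≤ 81. The particular solution to v_k − (v_{k-1} + v_{k+1})/2 = 1 is v_k = −k^2. Adding homogeneous solution A + B k and matching boundaries gives v_k = k (82 − k). Substituting k = 48: v_48 = 48 · 34 = 1632.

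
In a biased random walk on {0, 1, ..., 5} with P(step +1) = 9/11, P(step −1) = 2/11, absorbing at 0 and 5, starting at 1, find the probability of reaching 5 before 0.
P(hit 5 before 0) = (1 − (2/9)^1) / (1 − (2/9)^5) = 6561/8431

Let u_k denote P(reach 5 before 0 | start at k). Boundary: u_0 = 0, u_5 = 1. Recurrence: u_k = 9/11·u_{k+1} + 2/11·u_{k-1} for 1 ≤ k ≤ 4. Try u_k = A + B·r^k with r = q/p = (2/11)/(9/11) = 2/9. Substitution satisfies the recurrence; boundary conditions give:
  u_k = (1 − r^k) / (1 − r^N) = (1 − (2/9)^1) / (1 − (2/9)^5) = 6561/8431.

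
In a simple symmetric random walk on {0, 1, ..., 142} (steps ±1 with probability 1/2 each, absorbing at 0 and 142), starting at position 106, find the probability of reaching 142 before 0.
P(hit 142 before 0) = 106/142 = 53/71

Let u_k = P(hit 142 before 0 | start at k). Then u_0 = 0, u_142 = 1, and u_k = u_{k-1}/2 + u_{k+1}/2 for 1 ≤ k ≤ 141. This harmonic recurrence is solved by u_k = k/142, giving u_106 = 106/142 = 53/71.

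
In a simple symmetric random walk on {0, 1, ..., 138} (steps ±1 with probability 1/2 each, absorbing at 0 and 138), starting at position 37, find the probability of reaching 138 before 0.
P(hit 138 before 0) = 37/138

Let u_k = P(hit 138 before 0 | start at k). Then u_0 = 0, u_138 = 1, and u_k = u_{k-1}/2 + u_{k+1}/2 for 1 ≤ k ≤ 137. This harmonic recurrence is solved by u_k = k/138, giving u_37 = 37/138.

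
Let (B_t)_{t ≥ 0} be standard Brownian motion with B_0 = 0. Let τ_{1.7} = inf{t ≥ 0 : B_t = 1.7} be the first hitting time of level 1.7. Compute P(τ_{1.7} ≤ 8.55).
P(τ_{1.7} ≤ 8.55) = 2(1 − Φ(1.7/√8.55)) = 2(1 − Φ(0.5814)) ≈ 0.5610

By the reflection principle for standard BM, P(τ_b ≤ t) = 2 · P(B_t ≥ b). Since B_t ~ N(0, t), P(B_t ≥ 1.7) = 1 − Φ(1.7/√t) = 1 − Φ(1.7/√8.55) = 1 − Φ(0.5814) ≈ 0.28049. Doubling: P(τ_{1.7} ≤ 8.55) ≈ 2 · 0.28049 = 0.56098 ≈ 0.5610.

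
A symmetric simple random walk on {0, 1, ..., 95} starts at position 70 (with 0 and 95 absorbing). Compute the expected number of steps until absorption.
E[τ | X_0 = 70] = 1750

Let v_k = E[τ | X_0 = k]. Boundary: v_0 = v_95 = 0. Recurrence: v_k = 1 + (v_{k-1} + v_{k+1})/2 for 1 ≤ k ≤ 94. The particular solution to v_k − (v_{k-1} + v_{k+1})/2 = 1 is v_k = −k^2. Adding homogeneous solution A + B k and matching boundaries gives v_k = k (95 − k). Substituting k = 70: v_70 = 70 · 25 = 1750.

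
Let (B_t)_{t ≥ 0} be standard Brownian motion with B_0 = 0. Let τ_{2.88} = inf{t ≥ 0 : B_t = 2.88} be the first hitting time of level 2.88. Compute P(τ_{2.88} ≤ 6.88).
P(τ_{2.88} ≤ 6.88) = 2(1 − Φ(2.88/√6.88)) = 2(1 − Φ(1.0980)) ≈ 0.2722

By the reflection principle for standard BM, P(τ_b ≤ t) = 2 · P(B_t ≥ b). Since B_t ~ N(0, t), P(B_t ≥ 2.88) = 1 − Φ(2.88/√t) = 1 − Φ(2.88/√6.88) = 1 − Φ(1.0980) ≈ 0.13610. Doubling: P(τ_{2.88} ≤ 6.88) ≈ 2 · 0.13610 = 0.27220 ≈ 0.2722.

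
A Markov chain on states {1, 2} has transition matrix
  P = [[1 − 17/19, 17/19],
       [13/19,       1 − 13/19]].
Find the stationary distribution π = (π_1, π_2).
π_1 = 13/30, π_2 = 17/30

Solve πP = π with π_1 + π_2 = 1. From πP = π: π_1 · (1 − 17/19) + π_2 · 13/19 = π_1 ⇒ π_2 · 13/19 = π_1 · 17/19 ⇒ π_2/π_1 = (17/19)/(13/19) = 17/13. Together with π_1 + π_2 = 1:
  π_1 = (13/19)/(17/19 + 13/19) = (13/19)/(30/19) = 13/30,
  π_2 = (17/19)/(17/19 + 13/19) = (17/19)/(30/19) = 17/30.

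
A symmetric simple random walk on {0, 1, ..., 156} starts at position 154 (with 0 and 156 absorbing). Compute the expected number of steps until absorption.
E[τ | X_0 = 154] = 308

Let v_k = E[τ | X_0 = k]. Boundary: v_0 = v_156 = 0. Recurrence: v_k = 1 + (v_{k-1} + v_{k+1})/2 for 1 ≤ k ≤ 155. The particular solution to v_k − (v_{k-1} + v_{k+1})/2 = 1 is v_k = −k^2. Adding homogeneous solution A + B k and matching boundaries gives v_k = k (156 − k). Substituting k = 154: v_154 = 154 · 2 = 308.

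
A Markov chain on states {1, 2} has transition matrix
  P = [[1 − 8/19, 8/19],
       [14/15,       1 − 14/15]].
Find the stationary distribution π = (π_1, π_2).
π_1 = 133/193, π_2 = 60/193

Solve πP = π with π_1 + π_2 = 1. From πP = π: π_1 · (1 − 8/19) + π_2 · 14/15 = π_1 ⇒ π_2 · 14/15 = π_1 · 8/19 ⇒ π_2/π_1 = (8/19)/(14/15) = 60/133. Together with π_1 + π_2 = 1:
  π_1 = (14/15)/(8/19 + 14/15) = (14/15)/(386/285) = 133/193,
  π_2 = (8/19)/(8/19 + 14/15) = (8/19)/(386/285) = 60/193.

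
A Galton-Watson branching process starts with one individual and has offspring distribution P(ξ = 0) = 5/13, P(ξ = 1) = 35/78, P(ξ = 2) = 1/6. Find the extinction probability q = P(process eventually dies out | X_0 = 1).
q = 1

Mean offspring μ = 0·5/13 + 1·35/78 + 2·1/6 = 61/78 ≤ 1. For μ ≤ 1 with offspring not concentrated at 1, the Galton-Watson process goes extinct almost surely, so q = 1.
(Algebraic check: The pgf is f(s) = 5/13 + 35/78·s + 1/6·s². The extinction probability q is the smallest fixed point of f in [0, 1]. Setting s = f(s):
  1/6·s² + (35/78 − 1)·s + 5/13 = 0
  1/6·s² − (5/13 + 1/6)·s + 5/13 = 0
which factors as (s − 1)·(1/6·s − 5/13) = 0, giving roots s = 1 and s = (5/13)/(1/6) = 30/13. Since 30/13 ≥ 1, the smallest root in [0, 1] is s = 1.)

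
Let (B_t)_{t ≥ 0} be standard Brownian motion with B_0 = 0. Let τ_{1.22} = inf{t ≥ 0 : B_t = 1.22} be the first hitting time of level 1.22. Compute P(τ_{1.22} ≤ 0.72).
P(τ_{1.22} ≤ 0.72) = 2(1 − Φ(1.22/√0.72)) = 2(1 − Φ(1.4378)) ≈ 0.1505

By the reflection principle for standard BM, P(τ_b ≤ t) = 2 · P(B_t ≥ b). Since B_t ~ N(0, t), P(B_t ≥ 1.22) = 1 − Φ(1.22/√t) = 1 − Φ(1.22/√0.72) = 1 − Φ(1.4378) ≈ 0.07525. Doubling: P(τ_{1.22} ≤ 0.72) ≈ 2 · 0.07525 = 0.15050 ≈ 0.1505.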